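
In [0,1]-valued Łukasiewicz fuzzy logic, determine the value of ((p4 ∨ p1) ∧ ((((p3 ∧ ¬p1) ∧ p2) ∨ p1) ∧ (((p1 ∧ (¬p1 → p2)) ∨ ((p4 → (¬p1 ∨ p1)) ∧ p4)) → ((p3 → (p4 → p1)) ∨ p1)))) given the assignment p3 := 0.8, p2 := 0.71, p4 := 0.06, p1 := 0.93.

(p4 ∨ p1) = max(0.06, 0.93) = 0.93
¬p1: Łukasiewicz ¬ gives 1 − 0.93 = 0.07
(p3 ∧ ¬p1) = min(0.8, 0.07) = 0.07
((p3 ∧ ¬p1) ∧ p2) = min(0.07, 0.71) = 0.07
(((p3 ∧ ¬p1) ∧ p2) ∨ p1) = max(0.07, 0.93) = 0.93
¬p1: Łukasiewicz ¬ gives 1 − 0.93 = 0.07
(¬p1 → p2): min(1, 1 − 0.07 + 0.71) = 1
(p1 ∧ (¬p1 → p2)) = min(0.93, 1) = 0.93
¬p1: Łukasiewicz ¬ gives 1 − 0.93 = 0.07
(¬p1 ∨ p1) = max(0.07, 0.93) = 0.93
(p4 → (¬p1 ∨ p1)): min(1, 1 − 0.06 + 0.93) = 1
((p4 → (¬p1 ∨ p1)) ∧ p4) = min(1, 0.06) = 0.06
((p1 ∧ (¬p1 → p2)) ∨ ((p4 → (¬p1 ∨ p1)) ∧ p4)) = max(0.93, 0.06) = 0.93
(p4 → p1): min(1, 1 − 0.06 + 0.93) = 1
(p3 → (p4 → p1)): min(1, 1 − 0.8 + 1) = 1
((p3 → (p4 → p1)) ∨ p1) = max(1, 0.93) = 1
(((p1 ∧ (¬p1 → p2)) ∨ ((p4 → (¬p1 ∨ p1)) ∧ p4)) → ((p3 → (p4 → p1)) ∨ p1)): min(1, 1 − 0.93 + 1) = 1
((((p3 ∧ ¬p1) ∧ p2) ∨ p1) ∧ (((p1 ∧ (¬p1 → p2)) ∨ ((p4 → (¬p1 ∨ p1)) ∧ p4)) → ((p3 → (p4 → p1)) ∨ p1))) = min(0.93, 1) = 0.93
((p4 ∨ p1) ∧ ((((p3 ∧ ¬p1) ∧ p2) ∨ p1) ∧ (((p1 ∧ (¬p1 → p2)) ∨ ((p4 → (¬p1 ∨ p1)) ∧ p4)) → ((p3 → (p4 → p1)) ∨ p1)))) = min(0.93, 0.93) = 0.93

0.93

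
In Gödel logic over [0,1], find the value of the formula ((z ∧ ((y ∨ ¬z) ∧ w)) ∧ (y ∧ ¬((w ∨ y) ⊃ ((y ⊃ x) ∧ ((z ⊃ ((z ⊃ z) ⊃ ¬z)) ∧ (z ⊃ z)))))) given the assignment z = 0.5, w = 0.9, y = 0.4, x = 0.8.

¬z: Gödel ¬ of 0.5 = 0 (operand ≠ 0)
(y ∨ ¬z) = max(0.4, 0) = 0.4
((y ∨ ¬z) ∧ w) = min(0.4, 0.9) = 0.4
(z ∧ ((y ∨ ¬z) ∧ w)) = min(0.5, 0.4) = 0.4
(w ∨ y) = max(0.9, 0.4) = 0.9
(y ⊃ x): 0.4 ≤ 0.8, so result = 1
(z ⊃ z): 0.5 ≤ 0.5, so result = 1
¬z: Gödel ¬ of 0.5 = 0 (operand ≠ 0)
((z ⊃ z) ⊃ ¬z): 1 > 0, so result = 0
(z ⊃ ((z ⊃ z) ⊃ ¬z)): 0.5 > 0, so result = 0
(z ⊃ z): 0.5 ≤ 0.5, so result = 1
((z ⊃ ((z ⊃ z) ⊃ ¬z)) ∧ (z ⊃ z)) = min(0, 1) = 0
((y ⊃ x) ∧ ((z ⊃ ((z ⊃ z) ⊃ ¬z)) ∧ (z ⊃ z))) = min(1, 0) = 0
((w ∨ y) ⊃ ((y ⊃ x) ∧ ((z ⊃ ((z ⊃ z) ⊃ ¬z)) ∧ (z ⊃ z)))): 0.9 > 0, so result = 0
¬((w ∨ y) ⊃ ((y ⊃ x) ∧ ((z ⊃ ((z ⊃ z) ⊃ ¬z)) ∧ (z ⊃ z)))): Gödel ¬ of 0 = 1 (operand is 0)
(y ∧ ¬((w ∨ y) ⊃ ((y ⊃ x) ∧ ((z ⊃ ((z ⊃ z) ⊃ ¬z)) ∧ (z ⊃ z))))) = min(0.4, 1) = 0.4
((z ∧ ((y ∨ ¬z) ∧ w)) ∧ (y ∧ ¬((w ∨ y) ⊃ ((y ⊃ x) ∧ ((z ⊃ ((z ⊃ z) ⊃ ¬z)) ∧ (z ⊃ z)))))) = min(0.4, 0.4) = 0.4

0.40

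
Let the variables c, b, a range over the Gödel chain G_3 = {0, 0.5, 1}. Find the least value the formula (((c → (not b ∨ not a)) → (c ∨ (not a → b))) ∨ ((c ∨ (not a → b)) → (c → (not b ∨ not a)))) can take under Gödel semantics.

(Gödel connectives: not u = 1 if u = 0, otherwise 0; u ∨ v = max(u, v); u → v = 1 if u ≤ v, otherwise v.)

1.00

Every assignment gives 1. For instance at c = 0, b = 0, a = 0:
  not b: Gödel ¬ of 0 = 1 (operand is 0)
  not a: Gödel ¬ of 0 = 1 (operand is 0)
  (not b ∨ not a) = max(1, 1) = 1
  (c → (not b ∨ not a)): 0 ≤ 1, so result = 1
  not a: Gödel ¬ of 0 = 1 (operand is 0)
  (not a → b): 1 > 0, so result = 0
  (c ∨ (not a → b)) = max(0, 0) = 0
  ((c → (not b ∨ not a)) → (c ∨ (not a → b))): 1 > 0, so result = 0
  not a: Gödel ¬ of 0 = 1 (operand is 0)
  (not a → b): 1 > 0, so result = 0
  (c ∨ (not a → b)) = max(0, 0) = 0
  not b: Gödel ¬ of 0 = 1 (operand is 0)
  not a: Gödel ¬ of 0 = 1 (operand is 0)
  (not b ∨ not a) = max(1, 1) = 1
  (c → (not b ∨ not a)): 0 ≤ 1, so result = 1
  ((c ∨ (not a → b)) → (c → (not b ∨ not a))): 0 ≤ 1, so result = 1
  (((c → (not b ∨ not a)) → (c ∨ (not a → b))) ∨ ((c ∨ (not a → b)) → (c → (not b ∨ not a)))) = max(0, 1) = 1
All 27 assignments give value 1 — the formula is a G_3-tautology.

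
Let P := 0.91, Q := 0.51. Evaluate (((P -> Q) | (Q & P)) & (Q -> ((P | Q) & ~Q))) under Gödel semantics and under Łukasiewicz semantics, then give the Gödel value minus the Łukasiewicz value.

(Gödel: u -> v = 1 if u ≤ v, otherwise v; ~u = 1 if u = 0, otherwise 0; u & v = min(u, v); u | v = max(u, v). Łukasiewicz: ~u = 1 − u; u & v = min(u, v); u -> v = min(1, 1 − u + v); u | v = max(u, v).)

Gödel evaluation:
  (P -> Q): 0.91 > 0.51, so result = 0.51
  (Q & P) = min(0.51, 0.91) = 0.51
  ((P -> Q) | (Q & P)) = max(0.51, 0.51) = 0.51
  (P | Q) = max(0.91, 0.51) = 0.91
  ~Q: Gödel ¬ of 0.51 = 0 (operand ≠ 0)
  ((P | Q) & ~Q) = min(0.91, 0) = 0
  (Q -> ((P | Q) & ~Q)): 0.51 > 0, so result = 0
  (((P -> Q) | (Q & P)) & (Q -> ((P | Q) & ~Q))) = min(0.51, 0) = 0
  Gödel value = 0
Łukasiewicz evaluation:
  (P -> Q): min(1, 1 − 0.91 + 0.51) = 0.6
  (Q & P) = min(0.51, 0.91) = 0.51
  ((P -> Q) | (Q & P)) = max(0.6, 0.51) = 0.6
  (P | Q) = max(0.91, 0.51) = 0.91
  ~Q: Łukasiewicz ¬ gives 1 − 0.51 = 0.49
  ((P | Q) & ~Q) = min(0.91, 0.49) = 0.49
  (Q -> ((P | Q) & ~Q)): min(1, 1 − 0.51 + 0.49) = 0.98
  (((P -> Q) | (Q & P)) & (Q -> ((P | Q) & ~Q))) = min(0.6, 0.98) = 0.6
  Łukasiewicz value = 0.6
Difference: 0 − 0.6 = -0.60

-0.60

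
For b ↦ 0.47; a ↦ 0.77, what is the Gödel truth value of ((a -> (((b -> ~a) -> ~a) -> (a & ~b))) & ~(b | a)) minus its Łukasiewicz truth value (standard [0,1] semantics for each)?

Gödel evaluation:
  ~a: Gödel ¬ of 0.77 = 0 (operand ≠ 0)
  (b -> ~a): 0.47 > 0, so result = 0
  ~a: Gödel ¬ of 0.77 = 0 (operand ≠ 0)
  ((b -> ~a) -> ~a): 0 ≤ 0, so result = 1
  ~b: Gödel ¬ of 0.47 = 0 (operand ≠ 0)
  (a & ~b) = min(0.77, 0) = 0
  (((b -> ~a) -> ~a) -> (a & ~b)): 1 > 0, so result = 0
  (a -> (((b -> ~a) -> ~a) -> (a & ~b))): 0.77 > 0, so result = 0
  (b | a) = max(0.47, 0.77) = 0.77
  ~(b | a): Gödel ¬ of 0.77 = 0 (operand ≠ 0)
  ((a -> (((b -> ~a) -> ~a) -> (a & ~b))) & ~(b | a)) = min(0, 0) = 0
  Gödel value = 0
Łukasiewicz evaluation:
  ~a: Łukasiewicz ¬ gives 1 − 0.77 = 0.23
  (b -> ~a): min(1, 1 − 0.47 + 0.23) = 0.76
  ~a: Łukasiewicz ¬ gives 1 − 0.77 = 0.23
  ((b -> ~a) -> ~a): min(1, 1 − 0.76 + 0.23) = 0.47
  ~b: Łukasiewicz ¬ gives 1 − 0.47 = 0.53
  (a & ~b) = min(0.77, 0.53) = 0.53
  (((b -> ~a) -> ~a) -> (a & ~b)): min(1, 1 − 0.47 + 0.53) = 1
  (a -> (((b -> ~a) -> ~a) -> (a & ~b))): min(1, 1 − 0.77 + 1) = 1
  (b | a) = max(0.47, 0.77) = 0.77
  ~(b | a): Łukasiewicz ¬ gives 1 − 0.77 = 0.23
  ((a -> (((b -> ~a) -> ~a) -> (a & ~b))) & ~(b | a)) = min(1, 0.23) = 0.23
  Łukasiewicz value = 0.23
Difference: 0 − 0.23 = -0.23

-0.23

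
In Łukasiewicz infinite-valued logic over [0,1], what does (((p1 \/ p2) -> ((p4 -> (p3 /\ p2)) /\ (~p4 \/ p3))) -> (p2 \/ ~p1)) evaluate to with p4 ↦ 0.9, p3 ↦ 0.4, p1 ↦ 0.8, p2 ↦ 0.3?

(p1 \/ p2) = max(0.8, 0.3) = 0.8
(p3 /\ p2) = min(0.4, 0.3) = 0.3
(p4 -> (p3 /\ p2)): min(1, 1 − 0.9 + 0.3) = 0.4
~p4: Łukasiewicz ¬ gives 1 − 0.9 = 0.1
(~p4 \/ p3) = max(0.1, 0.4) = 0.4
((p4 -> (p3 /\ p2)) /\ (~p4 \/ p3)) = min(0.4, 0.4) = 0.4
((p1 \/ p2) -> ((p4 -> (p3 /\ p2)) /\ (~p4 \/ p3))): min(1, 1 − 0.8 + 0.4) = 0.6
~p1: Łukasiewicz ¬ gives 1 − 0.8 = 0.2
(p2 \/ ~p1) = max(0.3, 0.2) = 0.3
(((p1 \/ p2) -> ((p4 -> (p3 /\ p2)) /\ (~p4 \/ p3))) -> (p2 \/ ~p1)): min(1, 1 − 0.6 + 0.3) = 0.7

0.70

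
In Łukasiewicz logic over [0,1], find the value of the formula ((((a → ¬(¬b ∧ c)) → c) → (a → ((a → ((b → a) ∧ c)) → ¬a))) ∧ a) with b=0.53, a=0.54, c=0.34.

0.54

¬b: Łukasiewicz ¬ gives 1 − 0.53 = 0.47
(¬b ∧ c) = min(0.47, 0.34) = 0.34
¬(¬b ∧ c): Łukasiewicz ¬ gives 1 − 0.34 = 0.66
(a → ¬(¬b ∧ c)): min(1, 1 − 0.54 + 0.66) = 1
((a → ¬(¬b ∧ c)) → c): min(1, 1 − 1 + 0.34) = 0.34
(b → a): min(1, 1 − 0.53 + 0.54) = 1
((b → a) ∧ c) = min(1, 0.34) = 0.34
(a → ((b → a) ∧ c)): min(1, 1 − 0.54 + 0.34) = 0.8
¬a: Łukasiewicz ¬ gives 1 − 0.54 = 0.46
((a → ((b → a) ∧ c)) → ¬a): min(1, 1 − 0.8 + 0.46) = 0.66
(a → ((a → ((b → a) ∧ c)) → ¬a)): min(1, 1 − 0.54 + 0.66) = 1
(((a → ¬(¬b ∧ c)) → c) → (a → ((a → ((b → a) ∧ c)) → ¬a))): min(1, 1 − 0.34 + 1) = 1
((((a → ¬(¬b ∧ c)) → c) → (a → ((a → ((b → a) ∧ c)) → ¬a))) ∧ a) = min(1, 0.54) = 0.54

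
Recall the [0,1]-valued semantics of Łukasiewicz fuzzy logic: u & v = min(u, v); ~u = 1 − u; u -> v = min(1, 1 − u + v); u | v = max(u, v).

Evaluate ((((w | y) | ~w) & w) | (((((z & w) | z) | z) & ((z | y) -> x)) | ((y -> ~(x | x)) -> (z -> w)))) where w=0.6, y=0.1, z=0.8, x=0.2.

0.80

(w | y) = max(0.6, 0.1) = 0.6
~w: Łukasiewicz ¬ gives 1 − 0.6 = 0.4
((w | y) | ~w) = max(0.6, 0.4) = 0.6
(((w | y) | ~w) & w) = min(0.6, 0.6) = 0.6
(z & w) = min(0.8, 0.6) = 0.6
((z & w) | z) = max(0.6, 0.8) = 0.8
(((z & w) | z) | z) = max(0.8, 0.8) = 0.8
(z | y) = max(0.8, 0.1) = 0.8
((z | y) -> x): min(1, 1 − 0.8 + 0.2) = 0.4
((((z & w) | z) | z) & ((z | y) -> x)) = min(0.8, 0.4) = 0.4
(x | x) = max(0.2, 0.2) = 0.2
~(x | x): Łukasiewicz ¬ gives 1 − 0.2 = 0.8
(y -> ~(x | x)): min(1, 1 − 0.1 + 0.8) = 1
(z -> w): min(1, 1 − 0.8 + 0.6) = 0.8
((y -> ~(x | x)) -> (z -> w)): min(1, 1 − 1 + 0.8) = 0.8
(((((z & w) | z) | z) & ((z | y) -> x)) | ((y -> ~(x | x)) -> (z -> w))) = max(0.4, 0.8) = 0.8
((((w | y) | ~w) & w) | (((((z & w) | z) | z) & ((z | y) -> x)) | ((y -> ~(x | x)) -> (z -> w)))) = max(0.6, 0.8) = 0.8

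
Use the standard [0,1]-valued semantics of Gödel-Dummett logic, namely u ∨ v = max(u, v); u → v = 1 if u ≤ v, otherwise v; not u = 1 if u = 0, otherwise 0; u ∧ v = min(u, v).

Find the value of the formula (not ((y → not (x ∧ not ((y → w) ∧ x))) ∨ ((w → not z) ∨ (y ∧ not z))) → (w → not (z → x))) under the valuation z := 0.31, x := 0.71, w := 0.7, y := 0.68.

(y → w): 0.68 ≤ 0.7, so result = 1
((y → w) ∧ x) = min(1, 0.71) = 0.71
not ((y → w) ∧ x): Gödel ¬ of 0.71 = 0 (operand ≠ 0)
(x ∧ not ((y → w) ∧ x)) = min(0.71, 0) = 0
not (x ∧ not ((y → w) ∧ x)): Gödel ¬ of 0 = 1 (operand is 0)
(y → not (x ∧ not ((y → w) ∧ x))): 0.68 ≤ 1, so result = 1
not z: Gödel ¬ of 0.31 = 0 (operand ≠ 0)
(w → not z): 0.7 > 0, so result = 0
not z: Gödel ¬ of 0.31 = 0 (operand ≠ 0)
(y ∧ not z) = min(0.68, 0) = 0
((w → not z) ∨ (y ∧ not z)) = max(0, 0) = 0
((y → not (x ∧ not ((y → w) ∧ x))) ∨ ((w → not z) ∨ (y ∧ not z))) = max(1, 0) = 1
not ((y → not (x ∧ not ((y → w) ∧ x))) ∨ ((w → not z) ∨ (y ∧ not z))): Gödel ¬ of 1 = 0 (operand ≠ 0)
(z → x): 0.31 ≤ 0.71, so result = 1
not (z → x): Gödel ¬ of 1 = 0 (operand ≠ 0)
(w → not (z → x)): 0.7 > 0, so result = 0
(not ((y → not (x ∧ not ((y → w) ∧ x))) ∨ ((w → not z) ∨ (y ∧ not z))) → (w → not (z → x))): 0 ≤ 0, so result = 1

1.00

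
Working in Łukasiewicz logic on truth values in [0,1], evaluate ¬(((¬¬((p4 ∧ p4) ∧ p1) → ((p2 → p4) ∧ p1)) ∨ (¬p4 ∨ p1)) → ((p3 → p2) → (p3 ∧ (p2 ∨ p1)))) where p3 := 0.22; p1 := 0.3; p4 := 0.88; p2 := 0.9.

0.78

(p4 ∧ p4) = min(0.88, 0.88) = 0.88
((p4 ∧ p4) ∧ p1) = min(0.88, 0.3) = 0.3
¬((p4 ∧ p4) ∧ p1): Łukasiewicz ¬ gives 1 − 0.3 = 0.7
¬¬((p4 ∧ p4) ∧ p1): Łukasiewicz ¬ gives 1 − 0.7 = 0.3
(p2 → p4): min(1, 1 − 0.9 + 0.88) = 0.98
((p2 → p4) ∧ p1) = min(0.98, 0.3) = 0.3
(¬¬((p4 ∧ p4) ∧ p1) → ((p2 → p4) ∧ p1)): min(1, 1 − 0.3 + 0.3) = 1
¬p4: Łukasiewicz ¬ gives 1 − 0.88 = 0.12
(¬p4 ∨ p1) = max(0.12, 0.3) = 0.3
((¬¬((p4 ∧ p4) ∧ p1) → ((p2 → p4) ∧ p1)) ∨ (¬p4 ∨ p1)) = max(1, 0.3) = 1
(p3 → p2): min(1, 1 − 0.22 + 0.9) = 1
(p2 ∨ p1) = max(0.9, 0.3) = 0.9
(p3 ∧ (p2 ∨ p1)) = min(0.22, 0.9) = 0.22
((p3 → p2) → (p3 ∧ (p2 ∨ p1))): min(1, 1 − 1 + 0.22) = 0.22
(((¬¬((p4 ∧ p4) ∧ p1) → ((p2 → p4) ∧ p1)) ∨ (¬p4 ∨ p1)) → ((p3 → p2) → (p3 ∧ (p2 ∨ p1)))): min(1, 1 − 1 + 0.22) = 0.22
¬(((¬¬((p4 ∧ p4) ∧ p1) → ((p2 → p4) ∧ p1)) ∨ (¬p4 ∨ p1)) → ((p3 → p2) → (p3 ∧ (p2 ∨ p1)))): Łukasiewicz ¬ gives 1 − 0.22 = 0.78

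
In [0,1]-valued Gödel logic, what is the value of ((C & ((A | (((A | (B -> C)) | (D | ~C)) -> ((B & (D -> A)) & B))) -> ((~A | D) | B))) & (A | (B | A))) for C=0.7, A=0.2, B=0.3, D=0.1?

0.30

(B -> C): 0.3 ≤ 0.7, so result = 1
(A | (B -> C)) = max(0.2, 1) = 1
~C: Gödel ¬ of 0.7 = 0 (operand ≠ 0)
(D | ~C) = max(0.1, 0) = 0.1
((A | (B -> C)) | (D | ~C)) = max(1, 0.1) = 1
(D -> A): 0.1 ≤ 0.2, so result = 1
(B & (D -> A)) = min(0.3, 1) = 0.3
((B & (D -> A)) & B) = min(0.3, 0.3) = 0.3
(((A | (B -> C)) | (D | ~C)) -> ((B & (D -> A)) & B)): 1 > 0.3, so result = 0.3
(A | (((A | (B -> C)) | (D | ~C)) -> ((B & (D -> A)) & B))) = max(0.2, 0.3) = 0.3
~A: Gödel ¬ of 0.2 = 0 (operand ≠ 0)
(~A | D) = max(0, 0.1) = 0.1
((~A | D) | B) = max(0.1, 0.3) = 0.3
((A | (((A | (B -> C)) | (D | ~C)) -> ((B & (D -> A)) & B))) -> ((~A | D) | B)): 0.3 ≤ 0.3, so result = 1
(C & ((A | (((A | (B -> C)) | (D | ~C)) -> ((B & (D -> A)) & B))) -> ((~A | D) | B))) = min(0.7, 1) = 0.7
(B | A) = max(0.3, 0.2) = 0.3
(A | (B | A)) = max(0.2, 0.3) = 0.3
((C & ((A | (((A | (B -> C)) | (D | ~C)) -> ((B & (D -> A)) & B))) -> ((~A | D) | B))) & (A | (B | A))) = min(0.7, 0.3) = 0.3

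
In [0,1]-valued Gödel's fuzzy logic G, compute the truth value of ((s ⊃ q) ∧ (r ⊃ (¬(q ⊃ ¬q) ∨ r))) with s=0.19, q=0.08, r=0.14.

(s ⊃ q): 0.19 > 0.08, so result = 0.08
¬q: Gödel ¬ of 0.08 = 0 (operand ≠ 0)
(q ⊃ ¬q): 0.08 > 0, so result = 0
¬(q ⊃ ¬q): Gödel ¬ of 0 = 1 (operand is 0)
(¬(q ⊃ ¬q) ∨ r) = max(1, 0.14) = 1
(r ⊃ (¬(q ⊃ ¬q) ∨ r)): 0.14 ≤ 1, so result = 1
((s ⊃ q) ∧ (r ⊃ (¬(q ⊃ ¬q) ∨ r))) = min(0.08, 1) = 0.08

0.08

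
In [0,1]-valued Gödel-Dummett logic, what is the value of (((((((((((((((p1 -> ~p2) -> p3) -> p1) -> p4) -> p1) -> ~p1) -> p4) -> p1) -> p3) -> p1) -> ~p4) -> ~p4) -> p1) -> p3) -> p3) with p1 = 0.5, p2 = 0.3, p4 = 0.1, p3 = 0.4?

~p2: Gödel ¬ of 0.3 = 0 (operand ≠ 0)
(p1 -> ~p2): 0.5 > 0, so result = 0
((p1 -> ~p2) -> p3): 0 ≤ 0.4, so result = 1
(((p1 -> ~p2) -> p3) -> p1): 1 > 0.5, so result = 0.5
((((p1 -> ~p2) -> p3) -> p1) -> p4): 0.5 > 0.1, so result = 0.1
(((((p1 -> ~p2) -> p3) -> p1) -> p4) -> p1): 0.1 ≤ 0.5, so result = 1
~p1: Gödel ¬ of 0.5 = 0 (operand ≠ 0)
((((((p1 -> ~p2) -> p3) -> p1) -> p4) -> p1) -> ~p1): 1 > 0, so result = 0
(((((((p1 -> ~p2) -> p3) -> p1) -> p4) -> p1) -> ~p1) -> p4): 0 ≤ 0.1, so result = 1
((((((((p1 -> ~p2) -> p3) -> p1) -> p4) -> p1) -> ~p1) -> p4) -> p1): 1 > 0.5, so result = 0.5
(((((((((p1 -> ~p2) -> p3) -> p1) -> p4) -> p1) -> ~p1) -> p4) -> p1) -> p3): 0.5 > 0.4, so result = 0.4
((((((((((p1 -> ~p2) -> p3) -> p1) -> p4) -> p1) -> ~p1) -> p4) -> p1) -> p3) -> p1): 0.4 ≤ 0.5, so result = 1
~p4: Gödel ¬ of 0.1 = 0 (operand ≠ 0)
(((((((((((p1 -> ~p2) -> p3) -> p1) -> p4) -> p1) -> ~p1) -> p4) -> p1) -> p3) -> p1) -> ~p4): 1 > 0, so result = 0
~p4: Gödel ¬ of 0.1 = 0 (operand ≠ 0)
((((((((((((p1 -> ~p2) -> p3) -> p1) -> p4) -> p1) -> ~p1) -> p4) -> p1) -> p3) -> p1) -> ~p4) -> ~p4): 0 ≤ 0, so result = 1
(((((((((((((p1 -> ~p2) -> p3) -> p1) -> p4) -> p1) -> ~p1) -> p4) -> p1) -> p3) -> p1) -> ~p4) -> ~p4) -> p1): 1 > 0.5, so result = 0.5
((((((((((((((p1 -> ~p2) -> p3) -> p1) -> p4) -> p1) -> ~p1) -> p4) -> p1) -> p3) -> p1) -> ~p4) -> ~p4) -> p1) -> p3): 0.5 > 0.4, so result = 0.4
(((((((((((((((p1 -> ~p2) -> p3) -> p1) -> p4) -> p1) -> ~p1) -> p4) -> p1) -> p3) -> p1) -> ~p4) -> ~p4) -> p1) -> p3) -> p3): 0.4 ≤ 0.4, so result = 1

1.00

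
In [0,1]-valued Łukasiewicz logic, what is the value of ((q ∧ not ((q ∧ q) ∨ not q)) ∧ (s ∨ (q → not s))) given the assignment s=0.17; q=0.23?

(q ∧ q) = min(0.23, 0.23) = 0.23
not q: Łukasiewicz ¬ gives 1 − 0.23 = 0.77
((q ∧ q) ∨ not q) = max(0.23, 0.77) = 0.77
not ((q ∧ q) ∨ not q): Łukasiewicz ¬ gives 1 − 0.77 = 0.23
(q ∧ not ((q ∧ q) ∨ not q)) = min(0.23, 0.23) = 0.23
not s: Łukasiewicz ¬ gives 1 − 0.17 = 0.83
(q → not s): min(1, 1 − 0.23 + 0.83) = 1
(s ∨ (q → not s)) = max(0.17, 1) = 1
((q ∧ not ((q ∧ q) ∨ not q)) ∧ (s ∨ (q → not s))) = min(0.23, 1) = 0.23

0.23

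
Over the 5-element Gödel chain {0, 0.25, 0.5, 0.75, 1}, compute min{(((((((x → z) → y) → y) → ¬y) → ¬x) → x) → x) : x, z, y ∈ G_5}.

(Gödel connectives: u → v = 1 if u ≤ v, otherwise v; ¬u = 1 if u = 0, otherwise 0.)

0.25

The minimum is attained at x = 0.25, z = 0, y = 0:
  (x → z): 0.25 > 0, so result = 0
  ((x → z) → y): 0 ≤ 0, so result = 1
  (((x → z) → y) → y): 1 > 0, so result = 0
  ¬y: Gödel ¬ of 0 = 1 (operand is 0)
  ((((x → z) → y) → y) → ¬y): 0 ≤ 1, so result = 1
  ¬x: Gödel ¬ of 0.25 = 0 (operand ≠ 0)
  (((((x → z) → y) → y) → ¬y) → ¬x): 1 > 0, so result = 0
  ((((((x → z) → y) → y) → ¬y) → ¬x) → x): 0 ≤ 0.25, so result = 1
  (((((((x → z) → y) → y) → ¬y) → ¬x) → x) → x): 1 > 0.25, so result = 0.25
Checking all 125 assignments confirms none give a value below 0.25.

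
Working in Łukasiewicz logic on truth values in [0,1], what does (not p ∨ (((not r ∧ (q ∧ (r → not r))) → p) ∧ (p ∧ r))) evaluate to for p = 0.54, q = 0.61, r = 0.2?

not p: Łukasiewicz ¬ gives 1 − 0.54 = 0.46
not r: Łukasiewicz ¬ gives 1 − 0.2 = 0.8
not r: Łukasiewicz ¬ gives 1 − 0.2 = 0.8
(r → not r): min(1, 1 − 0.2 + 0.8) = 1
(q ∧ (r → not r)) = min(0.61, 1) = 0.61
(not r ∧ (q ∧ (r → not r))) = min(0.8, 0.61) = 0.61
((not r ∧ (q ∧ (r → not r))) → p): min(1, 1 − 0.61 + 0.54) = 0.93
(p ∧ r) = min(0.54, 0.2) = 0.2
(((not r ∧ (q ∧ (r → not r))) → p) ∧ (p ∧ r)) = min(0.93, 0.2) = 0.2
(not p ∨ (((not r ∧ (q ∧ (r → not r))) → p) ∧ (p ∧ r))) = max(0.46, 0.2) = 0.46

0.46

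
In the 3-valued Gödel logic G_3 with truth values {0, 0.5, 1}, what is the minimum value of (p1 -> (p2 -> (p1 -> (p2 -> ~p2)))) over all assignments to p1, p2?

The minimum is attained at p1 = 0.5, p2 = 0.5:
  ~p2: Gödel ¬ of 0.5 = 0 (operand ≠ 0)
  (p2 -> ~p2): 0.5 > 0, so result = 0
  (p1 -> (p2 -> ~p2)): 0.5 > 0, so result = 0
  (p2 -> (p1 -> (p2 -> ~p2))): 0.5 > 0, so result = 0
  (p1 -> (p2 -> (p1 -> (p2 -> ~p2)))): 0.5 > 0, so result = 0
Checking all 9 assignments confirms none give a value below 0.00.

0.00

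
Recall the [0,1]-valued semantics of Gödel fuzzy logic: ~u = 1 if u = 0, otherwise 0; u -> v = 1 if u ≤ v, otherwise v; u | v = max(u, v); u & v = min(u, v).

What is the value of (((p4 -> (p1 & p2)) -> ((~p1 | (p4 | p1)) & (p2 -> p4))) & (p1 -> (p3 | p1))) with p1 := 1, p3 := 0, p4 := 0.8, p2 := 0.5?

1.00

(p1 & p2) = min(1, 0.5) = 0.5
(p4 -> (p1 & p2)): 0.8 > 0.5, so result = 0.5
~p1: Gödel ¬ of 1 = 0 (operand ≠ 0)
(p4 | p1) = max(0.8, 1) = 1
(~p1 | (p4 | p1)) = max(0, 1) = 1
(p2 -> p4): 0.5 ≤ 0.8, so result = 1
((~p1 | (p4 | p1)) & (p2 -> p4)) = min(1, 1) = 1
((p4 -> (p1 & p2)) -> ((~p1 | (p4 | p1)) & (p2 -> p4))): 0.5 ≤ 1, so result = 1
(p3 | p1) = max(0, 1) = 1
(p1 -> (p3 | p1)): 1 ≤ 1, so result = 1
(((p4 -> (p1 & p2)) -> ((~p1 | (p4 | p1)) & (p2 -> p4))) & (p1 -> (p3 | p1))) = min(1, 1) = 1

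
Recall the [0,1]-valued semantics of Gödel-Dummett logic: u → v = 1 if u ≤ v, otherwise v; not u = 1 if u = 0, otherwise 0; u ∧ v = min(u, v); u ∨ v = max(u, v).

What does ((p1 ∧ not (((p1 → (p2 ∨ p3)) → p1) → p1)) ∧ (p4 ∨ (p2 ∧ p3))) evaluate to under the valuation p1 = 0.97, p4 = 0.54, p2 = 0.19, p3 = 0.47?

(p2 ∨ p3) = max(0.19, 0.47) = 0.47
(p1 → (p2 ∨ p3)): 0.97 > 0.47, so result = 0.47
((p1 → (p2 ∨ p3)) → p1): 0.47 ≤ 0.97, so result = 1
(((p1 → (p2 ∨ p3)) → p1) → p1): 1 > 0.97, so result = 0.97
not (((p1 → (p2 ∨ p3)) → p1) → p1): Gödel ¬ of 0.97 = 0 (operand ≠ 0)
(p1 ∧ not (((p1 → (p2 ∨ p3)) → p1) → p1)) = min(0.97, 0) = 0
(p2 ∧ p3) = min(0.19, 0.47) = 0.19
(p4 ∨ (p2 ∧ p3)) = max(0.54, 0.19) = 0.54
((p1 ∧ not (((p1 → (p2 ∨ p3)) → p1) → p1)) ∧ (p4 ∨ (p2 ∧ p3))) = min(0, 0.54) = 0

0.00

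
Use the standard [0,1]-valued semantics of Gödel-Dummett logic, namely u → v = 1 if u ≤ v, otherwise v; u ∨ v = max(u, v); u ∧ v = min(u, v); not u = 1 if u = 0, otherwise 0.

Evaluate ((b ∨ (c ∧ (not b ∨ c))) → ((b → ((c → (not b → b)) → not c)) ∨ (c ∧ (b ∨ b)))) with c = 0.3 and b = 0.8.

not b: Gödel ¬ of 0.8 = 0 (operand ≠ 0)
(not b ∨ c) = max(0, 0.3) = 0.3
(c ∧ (not b ∨ c)) = min(0.3, 0.3) = 0.3
(b ∨ (c ∧ (not b ∨ c))) = max(0.8, 0.3) = 0.8
not b: Gödel ¬ of 0.8 = 0 (operand ≠ 0)
(not b → b): 0 ≤ 0.8, so result = 1
(c → (not b → b)): 0.3 ≤ 1, so result = 1
not c: Gödel ¬ of 0.3 = 0 (operand ≠ 0)
((c → (not b → b)) → not c): 1 > 0, so result = 0
(b → ((c → (not b → b)) → not c)): 0.8 > 0, so result = 0
(b ∨ b) = max(0.8, 0.8) = 0.8
(c ∧ (b ∨ b)) = min(0.3, 0.8) = 0.3
((b → ((c → (not b → b)) → not c)) ∨ (c ∧ (b ∨ b))) = max(0, 0.3) = 0.3
((b ∨ (c ∧ (not b ∨ c))) → ((b → ((c → (not b → b)) → not c)) ∨ (c ∧ (b ∨ b)))): 0.8 > 0.3, so result = 0.3

0.30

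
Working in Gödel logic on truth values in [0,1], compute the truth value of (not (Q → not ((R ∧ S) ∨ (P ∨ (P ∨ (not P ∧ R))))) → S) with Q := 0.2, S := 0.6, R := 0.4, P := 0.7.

0.60

(R ∧ S) = min(0.4, 0.6) = 0.4
not P: Gödel ¬ of 0.7 = 0 (operand ≠ 0)
(not P ∧ R) = min(0, 0.4) = 0
(P ∨ (not P ∧ R)) = max(0.7, 0) = 0.7
(P ∨ (P ∨ (not P ∧ R))) = max(0.7, 0.7) = 0.7
((R ∧ S) ∨ (P ∨ (P ∨ (not P ∧ R)))) = max(0.4, 0.7) = 0.7
not ((R ∧ S) ∨ (P ∨ (P ∨ (not P ∧ R)))): Gödel ¬ of 0.7 = 0 (operand ≠ 0)
(Q → not ((R ∧ S) ∨ (P ∨ (P ∨ (not P ∧ R))))): 0.2 > 0, so result = 0
not (Q → not ((R ∧ S) ∨ (P ∨ (P ∨ (not P ∧ R))))): Gödel ¬ of 0 = 1 (operand is 0)
(not (Q → not ((R ∧ S) ∨ (P ∨ (P ∨ (not P ∧ R))))) → S): 1 > 0.6, so result = 0.6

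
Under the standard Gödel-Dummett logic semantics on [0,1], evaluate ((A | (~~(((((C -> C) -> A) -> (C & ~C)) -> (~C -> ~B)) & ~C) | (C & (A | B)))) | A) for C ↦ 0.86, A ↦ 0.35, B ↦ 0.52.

0.52

(C -> C): 0.86 ≤ 0.86, so result = 1
((C -> C) -> A): 1 > 0.35, so result = 0.35
~C: Gödel ¬ of 0.86 = 0 (operand ≠ 0)
(C & ~C) = min(0.86, 0) = 0
(((C -> C) -> A) -> (C & ~C)): 0.35 > 0, so result = 0
~C: Gödel ¬ of 0.86 = 0 (operand ≠ 0)
~B: Gödel ¬ of 0.52 = 0 (operand ≠ 0)
(~C -> ~B): 0 ≤ 0, so result = 1
((((C -> C) -> A) -> (C & ~C)) -> (~C -> ~B)): 0 ≤ 1, so result = 1
~C: Gödel ¬ of 0.86 = 0 (operand ≠ 0)
(((((C -> C) -> A) -> (C & ~C)) -> (~C -> ~B)) & ~C) = min(1, 0) = 0
~(((((C -> C) -> A) -> (C & ~C)) -> (~C -> ~B)) & ~C): Gödel ¬ of 0 = 1 (operand is 0)
~~(((((C -> C) -> A) -> (C & ~C)) -> (~C -> ~B)) & ~C): Gödel ¬ of 1 = 0 (operand ≠ 0)
(A | B) = max(0.35, 0.52) = 0.52
(C & (A | B)) = min(0.86, 0.52) = 0.52
(~~(((((C -> C) -> A) -> (C & ~C)) -> (~C -> ~B)) & ~C) | (C & (A | B))) = max(0, 0.52) = 0.52
(A | (~~(((((C -> C) -> A) -> (C & ~C)) -> (~C -> ~B)) & ~C) | (C & (A | B)))) = max(0.35, 0.52) = 0.52
((A | (~~(((((C -> C) -> A) -> (C & ~C)) -> (~C -> ~B)) & ~C) | (C & (A | B)))) | A) = max(0.52, 0.35) = 0.52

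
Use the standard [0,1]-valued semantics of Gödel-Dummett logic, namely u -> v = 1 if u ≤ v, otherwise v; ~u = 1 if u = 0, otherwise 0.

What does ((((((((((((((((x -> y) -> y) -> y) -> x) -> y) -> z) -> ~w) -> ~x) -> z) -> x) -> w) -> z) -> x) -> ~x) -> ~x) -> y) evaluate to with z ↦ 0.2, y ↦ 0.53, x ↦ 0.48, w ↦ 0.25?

0.53

(x -> y): 0.48 ≤ 0.53, so result = 1
((x -> y) -> y): 1 > 0.53, so result = 0.53
(((x -> y) -> y) -> y): 0.53 ≤ 0.53, so result = 1
((((x -> y) -> y) -> y) -> x): 1 > 0.48, so result = 0.48
(((((x -> y) -> y) -> y) -> x) -> y): 0.48 ≤ 0.53, so result = 1
((((((x -> y) -> y) -> y) -> x) -> y) -> z): 1 > 0.2, so result = 0.2
~w: Gödel ¬ of 0.25 = 0 (operand ≠ 0)
(((((((x -> y) -> y) -> y) -> x) -> y) -> z) -> ~w): 0.2 > 0, so result = 0
~x: Gödel ¬ of 0.48 = 0 (operand ≠ 0)
((((((((x -> y) -> y) -> y) -> x) -> y) -> z) -> ~w) -> ~x): 0 ≤ 0, so result = 1
(((((((((x -> y) -> y) -> y) -> x) -> y) -> z) -> ~w) -> ~x) -> z): 1 > 0.2, so result = 0.2
((((((((((x -> y) -> y) -> y) -> x) -> y) -> z) -> ~w) -> ~x) -> z) -> x): 0.2 ≤ 0.48, so result = 1
(((((((((((x -> y) -> y) -> y) -> x) -> y) -> z) -> ~w) -> ~x) -> z) -> x) -> w): 1 > 0.25, so result = 0.25
((((((((((((x -> y) -> y) -> y) -> x) -> y) -> z) -> ~w) -> ~x) -> z) -> x) -> w) -> z): 0.25 > 0.2, so result = 0.2
(((((((((((((x -> y) -> y) -> y) -> x) -> y) -> z) -> ~w) -> ~x) -> z) -> x) -> w) -> z) -> x): 0.2 ≤ 0.48, so result = 1
~x: Gödel ¬ of 0.48 = 0 (operand ≠ 0)
((((((((((((((x -> y) -> y) -> y) -> x) -> y) -> z) -> ~w) -> ~x) -> z) -> x) -> w) -> z) -> x) -> ~x): 1 > 0, so result = 0
~x: Gödel ¬ of 0.48 = 0 (operand ≠ 0)
(((((((((((((((x -> y) -> y) -> y) -> x) -> y) -> z) -> ~w) -> ~x) -> z) -> x) -> w) -> z) -> x) -> ~x) -> ~x): 0 ≤ 0, so result = 1
((((((((((((((((x -> y) -> y) -> y) -> x) -> y) -> z) -> ~w) -> ~x) -> z) -> x) -> w) -> z) -> x) -> ~x) -> ~x) -> y): 1 > 0.53, so result = 0.53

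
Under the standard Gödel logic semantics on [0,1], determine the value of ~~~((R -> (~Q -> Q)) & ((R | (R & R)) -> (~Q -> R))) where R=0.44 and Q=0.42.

~Q: Gödel ¬ of 0.42 = 0 (operand ≠ 0)
(~Q -> Q): 0 ≤ 0.42, so result = 1
(R -> (~Q -> Q)): 0.44 ≤ 1, so result = 1
(R & R) = min(0.44, 0.44) = 0.44
(R | (R & R)) = max(0.44, 0.44) = 0.44
~Q: Gödel ¬ of 0.42 = 0 (operand ≠ 0)
(~Q -> R): 0 ≤ 0.44, so result = 1
((R | (R & R)) -> (~Q -> R)): 0.44 ≤ 1, so result = 1
((R -> (~Q -> Q)) & ((R | (R & R)) -> (~Q -> R))) = min(1, 1) = 1
~((R -> (~Q -> Q)) & ((R | (R & R)) -> (~Q -> R))): Gödel ¬ of 1 = 0 (operand ≠ 0)
~~((R -> (~Q -> Q)) & ((R | (R & R)) -> (~Q -> R))): Gödel ¬ of 0 = 1 (operand is 0)
~~~((R -> (~Q -> Q)) & ((R | (R & R)) -> (~Q -> R))): Gödel ¬ of 1 = 0 (operand ≠ 0)

0.00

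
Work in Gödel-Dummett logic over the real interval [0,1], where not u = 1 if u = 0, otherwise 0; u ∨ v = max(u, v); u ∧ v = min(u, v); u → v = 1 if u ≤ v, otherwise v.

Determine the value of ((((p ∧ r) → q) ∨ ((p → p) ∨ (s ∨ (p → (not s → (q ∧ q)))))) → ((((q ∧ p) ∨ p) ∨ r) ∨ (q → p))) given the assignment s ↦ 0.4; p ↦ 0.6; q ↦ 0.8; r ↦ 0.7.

(p ∧ r) = min(0.6, 0.7) = 0.6
((p ∧ r) → q): 0.6 ≤ 0.8, so result = 1
(p → p): 0.6 ≤ 0.6, so result = 1
not s: Gödel ¬ of 0.4 = 0 (operand ≠ 0)
(q ∧ q) = min(0.8, 0.8) = 0.8
(not s → (q ∧ q)): 0 ≤ 0.8, so result = 1
(p → (not s → (q ∧ q))): 0.6 ≤ 1, so result = 1
(s ∨ (p → (not s → (q ∧ q)))) = max(0.4, 1) = 1
((p → p) ∨ (s ∨ (p → (not s → (q ∧ q))))) = max(1, 1) = 1
(((p ∧ r) → q) ∨ ((p → p) ∨ (s ∨ (p → (not s → (q ∧ q)))))) = max(1, 1) = 1
(q ∧ p) = min(0.8, 0.6) = 0.6
((q ∧ p) ∨ p) = max(0.6, 0.6) = 0.6
(((q ∧ p) ∨ p) ∨ r) = max(0.6, 0.7) = 0.7
(q → p): 0.8 > 0.6, so result = 0.6
((((q ∧ p) ∨ p) ∨ r) ∨ (q → p)) = max(0.7, 0.6) = 0.7
((((p ∧ r) → q) ∨ ((p → p) ∨ (s ∨ (p → (not s → (q ∧ q)))))) → ((((q ∧ p) ∨ p) ∨ r) ∨ (q → p))): 1 > 0.7, so result = 0.7

0.70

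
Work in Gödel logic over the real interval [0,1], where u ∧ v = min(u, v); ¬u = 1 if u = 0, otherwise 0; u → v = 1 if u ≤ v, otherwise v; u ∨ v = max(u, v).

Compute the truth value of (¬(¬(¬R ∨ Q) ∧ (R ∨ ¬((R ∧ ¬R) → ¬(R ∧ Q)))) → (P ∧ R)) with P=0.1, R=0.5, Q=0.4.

¬R: Gödel ¬ of 0.5 = 0 (operand ≠ 0)
(¬R ∨ Q) = max(0, 0.4) = 0.4
¬(¬R ∨ Q): Gödel ¬ of 0.4 = 0 (operand ≠ 0)
¬R: Gödel ¬ of 0.5 = 0 (operand ≠ 0)
(R ∧ ¬R) = min(0.5, 0) = 0
(R ∧ Q) = min(0.5, 0.4) = 0.4
¬(R ∧ Q): Gödel ¬ of 0.4 = 0 (operand ≠ 0)
((R ∧ ¬R) → ¬(R ∧ Q)): 0 ≤ 0, so result = 1
¬((R ∧ ¬R) → ¬(R ∧ Q)): Gödel ¬ of 1 = 0 (operand ≠ 0)
(R ∨ ¬((R ∧ ¬R) → ¬(R ∧ Q))) = max(0.5, 0) = 0.5
(¬(¬R ∨ Q) ∧ (R ∨ ¬((R ∧ ¬R) → ¬(R ∧ Q)))) = min(0, 0.5) = 0
¬(¬(¬R ∨ Q) ∧ (R ∨ ¬((R ∧ ¬R) → ¬(R ∧ Q)))): Gödel ¬ of 0 = 1 (operand is 0)
(P ∧ R) = min(0.1, 0.5) = 0.1
(¬(¬(¬R ∨ Q) ∧ (R ∨ ¬((R ∧ ¬R) → ¬(R ∧ Q)))) → (P ∧ R)): 1 > 0.1, so result = 0.1

0.10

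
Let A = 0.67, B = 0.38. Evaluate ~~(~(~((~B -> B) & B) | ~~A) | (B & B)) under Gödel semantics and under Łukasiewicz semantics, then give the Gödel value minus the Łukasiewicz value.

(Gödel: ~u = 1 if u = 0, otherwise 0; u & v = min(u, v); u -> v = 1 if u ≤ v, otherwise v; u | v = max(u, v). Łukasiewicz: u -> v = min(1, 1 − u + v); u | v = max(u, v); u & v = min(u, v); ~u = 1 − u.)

0.62

Gödel evaluation:
  ~B: Gödel ¬ of 0.38 = 0 (operand ≠ 0)
  (~B -> B): 0 ≤ 0.38, so result = 1
  ((~B -> B) & B) = min(1, 0.38) = 0.38
  ~((~B -> B) & B): Gödel ¬ of 0.38 = 0 (operand ≠ 0)
  ~A: Gödel ¬ of 0.67 = 0 (operand ≠ 0)
  ~~A: Gödel ¬ of 0 = 1 (operand is 0)
  (~((~B -> B) & B) | ~~A) = max(0, 1) = 1
  ~(~((~B -> B) & B) | ~~A): Gödel ¬ of 1 = 0 (operand ≠ 0)
  (B & B) = min(0.38, 0.38) = 0.38
  (~(~((~B -> B) & B) | ~~A) | (B & B)) = max(0, 0.38) = 0.38
  ~(~(~((~B -> B) & B) | ~~A) | (B & B)): Gödel ¬ of 0.38 = 0 (operand ≠ 0)
  ~~(~(~((~B -> B) & B) | ~~A) | (B & B)): Gödel ¬ of 0 = 1 (operand is 0)
  Gödel value = 1
Łukasiewicz evaluation:
  ~B: Łukasiewicz ¬ gives 1 − 0.38 = 0.62
  (~B -> B): min(1, 1 − 0.62 + 0.38) = 0.76
  ((~B -> B) & B) = min(0.76, 0.38) = 0.38
  ~((~B -> B) & B): Łukasiewicz ¬ gives 1 − 0.38 = 0.62
  ~A: Łukasiewicz ¬ gives 1 − 0.67 = 0.33
  ~~A: Łukasiewicz ¬ gives 1 − 0.33 = 0.67
  (~((~B -> B) & B) | ~~A) = max(0.62, 0.67) = 0.67
  ~(~((~B -> B) & B) | ~~A): Łukasiewicz ¬ gives 1 − 0.67 = 0.33
  (B & B) = min(0.38, 0.38) = 0.38
  (~(~((~B -> B) & B) | ~~A) | (B & B)) = max(0.33, 0.38) = 0.38
  ~(~(~((~B -> B) & B) | ~~A) | (B & B)): Łukasiewicz ¬ gives 1 − 0.38 = 0.62
  ~~(~(~((~B -> B) & B) | ~~A) | (B & B)): Łukasiewicz ¬ gives 1 − 0.62 = 0.38
  Łukasiewicz value = 0.38
Difference: 1 − 0.38 = 0.62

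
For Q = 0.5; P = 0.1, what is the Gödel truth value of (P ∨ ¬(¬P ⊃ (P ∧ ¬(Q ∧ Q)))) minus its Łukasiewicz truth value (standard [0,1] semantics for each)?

Gödel evaluation:
  ¬P: Gödel ¬ of 0.1 = 0 (operand ≠ 0)
  (Q ∧ Q) = min(0.5, 0.5) = 0.5
  ¬(Q ∧ Q): Gödel ¬ of 0.5 = 0 (operand ≠ 0)
  (P ∧ ¬(Q ∧ Q)) = min(0.1, 0) = 0
  (¬P ⊃ (P ∧ ¬(Q ∧ Q))): 0 ≤ 0, so result = 1
  ¬(¬P ⊃ (P ∧ ¬(Q ∧ Q))): Gödel ¬ of 1 = 0 (operand ≠ 0)
  (P ∨ ¬(¬P ⊃ (P ∧ ¬(Q ∧ Q)))) = max(0.1, 0) = 0.1
  Gödel value = 0.1
Łukasiewicz evaluation:
  ¬P: Łukasiewicz ¬ gives 1 − 0.1 = 0.9
  (Q ∧ Q) = min(0.5, 0.5) = 0.5
  ¬(Q ∧ Q): Łukasiewicz ¬ gives 1 − 0.5 = 0.5
  (P ∧ ¬(Q ∧ Q)) = min(0.1, 0.5) = 0.1
  (¬P ⊃ (P ∧ ¬(Q ∧ Q))): min(1, 1 − 0.9 + 0.1) = 0.2
  ¬(¬P ⊃ (P ∧ ¬(Q ∧ Q))): Łukasiewicz ¬ gives 1 − 0.2 = 0.8
  (P ∨ ¬(¬P ⊃ (P ∧ ¬(Q ∧ Q)))) = max(0.1, 0.8) = 0.8
  Łukasiewicz value = 0.8
Difference: 0.1 − 0.8 = -0.70

-0.70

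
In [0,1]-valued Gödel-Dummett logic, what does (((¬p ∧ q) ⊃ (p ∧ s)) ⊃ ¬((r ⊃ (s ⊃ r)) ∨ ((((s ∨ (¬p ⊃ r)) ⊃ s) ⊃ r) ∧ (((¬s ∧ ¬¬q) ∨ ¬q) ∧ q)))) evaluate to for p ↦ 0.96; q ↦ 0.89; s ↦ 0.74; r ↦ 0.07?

¬p: Gödel ¬ of 0.96 = 0 (operand ≠ 0)
(¬p ∧ q) = min(0, 0.89) = 0
(p ∧ s) = min(0.96, 0.74) = 0.74
((¬p ∧ q) ⊃ (p ∧ s)): 0 ≤ 0.74, so result = 1
(s ⊃ r): 0.74 > 0.07, so result = 0.07
(r ⊃ (s ⊃ r)): 0.07 ≤ 0.07, so result = 1
¬p: Gödel ¬ of 0.96 = 0 (operand ≠ 0)
(¬p ⊃ r): 0 ≤ 0.07, so result = 1
(s ∨ (¬p ⊃ r)) = max(0.74, 1) = 1
((s ∨ (¬p ⊃ r)) ⊃ s): 1 > 0.74, so result = 0.74
(((s ∨ (¬p ⊃ r)) ⊃ s) ⊃ r): 0.74 > 0.07, so result = 0.07
¬s: Gödel ¬ of 0.74 = 0 (operand ≠ 0)
¬q: Gödel ¬ of 0.89 = 0 (operand ≠ 0)
¬¬q: Gödel ¬ of 0 = 1 (operand is 0)
(¬s ∧ ¬¬q) = min(0, 1) = 0
¬q: Gödel ¬ of 0.89 = 0 (operand ≠ 0)
((¬s ∧ ¬¬q) ∨ ¬q) = max(0, 0) = 0
(((¬s ∧ ¬¬q) ∨ ¬q) ∧ q) = min(0, 0.89) = 0
((((s ∨ (¬p ⊃ r)) ⊃ s) ⊃ r) ∧ (((¬s ∧ ¬¬q) ∨ ¬q) ∧ q)) = min(0.07, 0) = 0
((r ⊃ (s ⊃ r)) ∨ ((((s ∨ (¬p ⊃ r)) ⊃ s) ⊃ r) ∧ (((¬s ∧ ¬¬q) ∨ ¬q) ∧ q))) = max(1, 0) = 1
¬((r ⊃ (s ⊃ r)) ∨ ((((s ∨ (¬p ⊃ r)) ⊃ s) ⊃ r) ∧ (((¬s ∧ ¬¬q) ∨ ¬q) ∧ q))): Gödel ¬ of 1 = 0 (operand ≠ 0)
(((¬p ∧ q) ⊃ (p ∧ s)) ⊃ ¬((r ⊃ (s ⊃ r)) ∨ ((((s ∨ (¬p ⊃ r)) ⊃ s) ⊃ r) ∧ (((¬s ∧ ¬¬q) ∨ ¬q) ∧ q)))): 1 > 0, so result = 0

0.00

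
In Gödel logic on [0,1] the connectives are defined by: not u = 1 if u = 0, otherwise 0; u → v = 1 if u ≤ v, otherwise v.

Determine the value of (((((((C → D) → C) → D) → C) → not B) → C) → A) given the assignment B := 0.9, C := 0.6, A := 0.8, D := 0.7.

0.80

(C → D): 0.6 ≤ 0.7, so result = 1
((C → D) → C): 1 > 0.6, so result = 0.6
(((C → D) → C) → D): 0.6 ≤ 0.7, so result = 1
((((C → D) → C) → D) → C): 1 > 0.6, so result = 0.6
not B: Gödel ¬ of 0.9 = 0 (operand ≠ 0)
(((((C → D) → C) → D) → C) → not B): 0.6 > 0, so result = 0
((((((C → D) → C) → D) → C) → not B) → C): 0 ≤ 0.6, so result = 1
(((((((C → D) → C) → D) → C) → not B) → C) → A): 1 > 0.8, so result = 0.8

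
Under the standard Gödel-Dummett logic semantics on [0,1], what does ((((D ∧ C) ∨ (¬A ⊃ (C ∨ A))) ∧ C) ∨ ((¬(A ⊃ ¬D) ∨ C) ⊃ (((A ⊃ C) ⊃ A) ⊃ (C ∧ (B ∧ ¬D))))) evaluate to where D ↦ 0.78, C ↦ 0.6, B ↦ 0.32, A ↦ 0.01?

(D ∧ C) = min(0.78, 0.6) = 0.6
¬A: Gödel ¬ of 0.01 = 0 (operand ≠ 0)
(C ∨ A) = max(0.6, 0.01) = 0.6
(¬A ⊃ (C ∨ A)): 0 ≤ 0.6, so result = 1
((D ∧ C) ∨ (¬A ⊃ (C ∨ A))) = max(0.6, 1) = 1
(((D ∧ C) ∨ (¬A ⊃ (C ∨ A))) ∧ C) = min(1, 0.6) = 0.6
¬D: Gödel ¬ of 0.78 = 0 (operand ≠ 0)
(A ⊃ ¬D): 0.01 > 0, so result = 0
¬(A ⊃ ¬D): Gödel ¬ of 0 = 1 (operand is 0)
(¬(A ⊃ ¬D) ∨ C) = max(1, 0.6) = 1
(A ⊃ C): 0.01 ≤ 0.6, so result = 1
((A ⊃ C) ⊃ A): 1 > 0.01, so result = 0.01
¬D: Gödel ¬ of 0.78 = 0 (operand ≠ 0)
(B ∧ ¬D) = min(0.32, 0) = 0
(C ∧ (B ∧ ¬D)) = min(0.6, 0) = 0
(((A ⊃ C) ⊃ A) ⊃ (C ∧ (B ∧ ¬D))): 0.01 > 0, so result = 0
((¬(A ⊃ ¬D) ∨ C) ⊃ (((A ⊃ C) ⊃ A) ⊃ (C ∧ (B ∧ ¬D)))): 1 > 0, so result = 0
((((D ∧ C) ∨ (¬A ⊃ (C ∨ A))) ∧ C) ∨ ((¬(A ⊃ ¬D) ∨ C) ⊃ (((A ⊃ C) ⊃ A) ⊃ (C ∧ (B ∧ ¬D))))) = max(0.6, 0) = 0.6

0.60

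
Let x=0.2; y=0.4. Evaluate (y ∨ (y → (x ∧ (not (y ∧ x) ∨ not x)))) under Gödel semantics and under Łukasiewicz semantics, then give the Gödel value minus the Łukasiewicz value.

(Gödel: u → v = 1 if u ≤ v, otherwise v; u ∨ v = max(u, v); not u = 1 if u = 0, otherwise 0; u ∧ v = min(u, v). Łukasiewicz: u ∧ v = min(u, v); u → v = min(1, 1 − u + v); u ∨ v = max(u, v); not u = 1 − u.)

Gödel evaluation:
  (y ∧ x) = min(0.4, 0.2) = 0.2
  not (y ∧ x): Gödel ¬ of 0.2 = 0 (operand ≠ 0)
  not x: Gödel ¬ of 0.2 = 0 (operand ≠ 0)
  (not (y ∧ x) ∨ not x) = max(0, 0) = 0
  (x ∧ (not (y ∧ x) ∨ not x)) = min(0.2, 0) = 0
  (y → (x ∧ (not (y ∧ x) ∨ not x))): 0.4 > 0, so result = 0
  (y ∨ (y → (x ∧ (not (y ∧ x) ∨ not x)))) = max(0.4, 0) = 0.4
  Gödel value = 0.4
Łukasiewicz evaluation:
  (y ∧ x) = min(0.4, 0.2) = 0.2
  not (y ∧ x): Łukasiewicz ¬ gives 1 − 0.2 = 0.8
  not x: Łukasiewicz ¬ gives 1 − 0.2 = 0.8
  (not (y ∧ x) ∨ not x) = max(0.8, 0.8) = 0.8
  (x ∧ (not (y ∧ x) ∨ not x)) = min(0.2, 0.8) = 0.2
  (y → (x ∧ (not (y ∧ x) ∨ not x))): min(1, 1 − 0.4 + 0.2) = 0.8
  (y ∨ (y → (x ∧ (not (y ∧ x) ∨ not x)))) = max(0.4, 0.8) = 0.8
  Łukasiewicz value = 0.8
Difference: 0.4 − 0.8 = -0.40

-0.40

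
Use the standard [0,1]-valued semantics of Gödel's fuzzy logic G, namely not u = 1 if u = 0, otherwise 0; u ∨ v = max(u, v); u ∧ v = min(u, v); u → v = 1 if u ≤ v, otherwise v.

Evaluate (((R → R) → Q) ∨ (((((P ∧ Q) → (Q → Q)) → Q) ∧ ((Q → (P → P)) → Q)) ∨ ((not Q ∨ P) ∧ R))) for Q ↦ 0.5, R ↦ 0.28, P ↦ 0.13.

(R → R): 0.28 ≤ 0.28, so result = 1
((R → R) → Q): 1 > 0.5, so result = 0.5
(P ∧ Q) = min(0.13, 0.5) = 0.13
(Q → Q): 0.5 ≤ 0.5, so result = 1
((P ∧ Q) → (Q → Q)): 0.13 ≤ 1, so result = 1
(((P ∧ Q) → (Q → Q)) → Q): 1 > 0.5, so result = 0.5
(P → P): 0.13 ≤ 0.13, so result = 1
(Q → (P → P)): 0.5 ≤ 1, so result = 1
((Q → (P → P)) → Q): 1 > 0.5, so result = 0.5
((((P ∧ Q) → (Q → Q)) → Q) ∧ ((Q → (P → P)) → Q)) = min(0.5, 0.5) = 0.5
not Q: Gödel ¬ of 0.5 = 0 (operand ≠ 0)
(not Q ∨ P) = max(0, 0.13) = 0.13
((not Q ∨ P) ∧ R) = min(0.13, 0.28) = 0.13
(((((P ∧ Q) → (Q → Q)) → Q) ∧ ((Q → (P → P)) → Q)) ∨ ((not Q ∨ P) ∧ R)) = max(0.5, 0.13) = 0.5
(((R → R) → Q) ∨ (((((P ∧ Q) → (Q → Q)) → Q) ∧ ((Q → (P → P)) → Q)) ∨ ((not Q ∨ P) ∧ R))) = max(0.5, 0.5) = 0.5

0.50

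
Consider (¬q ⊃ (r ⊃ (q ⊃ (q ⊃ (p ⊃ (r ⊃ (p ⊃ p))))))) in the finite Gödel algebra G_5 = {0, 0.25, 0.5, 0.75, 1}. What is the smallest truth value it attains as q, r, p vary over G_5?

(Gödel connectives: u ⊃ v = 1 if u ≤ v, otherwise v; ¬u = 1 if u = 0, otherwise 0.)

1.00

Every assignment gives 1. For instance at q = 0, r = 0, p = 0:
  ¬q: Gödel ¬ of 0 = 1 (operand is 0)
  (p ⊃ p): 0 ≤ 0, so result = 1
  (r ⊃ (p ⊃ p)): 0 ≤ 1, so result = 1
  (p ⊃ (r ⊃ (p ⊃ p))): 0 ≤ 1, so result = 1
  (q ⊃ (p ⊃ (r ⊃ (p ⊃ p)))): 0 ≤ 1, so result = 1
  (q ⊃ (q ⊃ (p ⊃ (r ⊃ (p ⊃ p))))): 0 ≤ 1, so result = 1
  (r ⊃ (q ⊃ (q ⊃ (p ⊃ (r ⊃ (p ⊃ p)))))): 0 ≤ 1, so result = 1
  (¬q ⊃ (r ⊃ (q ⊃ (q ⊃ (p ⊃ (r ⊃ (p ⊃ p))))))): 1 ≤ 1, so result = 1
All 125 assignments give value 1 — the formula is a G_5-tautology.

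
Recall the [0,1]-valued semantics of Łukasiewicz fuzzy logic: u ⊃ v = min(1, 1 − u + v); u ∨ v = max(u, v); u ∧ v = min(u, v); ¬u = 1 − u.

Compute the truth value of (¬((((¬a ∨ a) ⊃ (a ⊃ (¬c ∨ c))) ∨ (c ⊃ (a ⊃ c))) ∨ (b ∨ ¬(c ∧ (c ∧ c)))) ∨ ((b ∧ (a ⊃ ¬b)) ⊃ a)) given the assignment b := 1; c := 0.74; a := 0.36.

¬a: Łukasiewicz ¬ gives 1 − 0.36 = 0.64
(¬a ∨ a) = max(0.64, 0.36) = 0.64
¬c: Łukasiewicz ¬ gives 1 − 0.74 = 0.26
(¬c ∨ c) = max(0.26, 0.74) = 0.74
(a ⊃ (¬c ∨ c)): min(1, 1 − 0.36 + 0.74) = 1
((¬a ∨ a) ⊃ (a ⊃ (¬c ∨ c))): min(1, 1 − 0.64 + 1) = 1
(a ⊃ c): min(1, 1 − 0.36 + 0.74) = 1
(c ⊃ (a ⊃ c)): min(1, 1 − 0.74 + 1) = 1
(((¬a ∨ a) ⊃ (a ⊃ (¬c ∨ c))) ∨ (c ⊃ (a ⊃ c))) = max(1, 1) = 1
(c ∧ c) = min(0.74, 0.74) = 0.74
(c ∧ (c ∧ c)) = min(0.74, 0.74) = 0.74
¬(c ∧ (c ∧ c)): Łukasiewicz ¬ gives 1 − 0.74 = 0.26
(b ∨ ¬(c ∧ (c ∧ c))) = max(1, 0.26) = 1
((((¬a ∨ a) ⊃ (a ⊃ (¬c ∨ c))) ∨ (c ⊃ (a ⊃ c))) ∨ (b ∨ ¬(c ∧ (c ∧ c)))) = max(1, 1) = 1
¬((((¬a ∨ a) ⊃ (a ⊃ (¬c ∨ c))) ∨ (c ⊃ (a ⊃ c))) ∨ (b ∨ ¬(c ∧ (c ∧ c)))): Łukasiewicz ¬ gives 1 − 1 = 0
¬b: Łukasiewicz ¬ gives 1 − 1 = 0
(a ⊃ ¬b): min(1, 1 − 0.36 + 0) = 0.64
(b ∧ (a ⊃ ¬b)) = min(1, 0.64) = 0.64
((b ∧ (a ⊃ ¬b)) ⊃ a): min(1, 1 − 0.64 + 0.36) = 0.72
(¬((((¬a ∨ a) ⊃ (a ⊃ (¬c ∨ c))) ∨ (c ⊃ (a ⊃ c))) ∨ (b ∨ ¬(c ∧ (c ∧ c)))) ∨ ((b ∧ (a ⊃ ¬b)) ⊃ a)) = max(0, 0.72) = 0.72

0.72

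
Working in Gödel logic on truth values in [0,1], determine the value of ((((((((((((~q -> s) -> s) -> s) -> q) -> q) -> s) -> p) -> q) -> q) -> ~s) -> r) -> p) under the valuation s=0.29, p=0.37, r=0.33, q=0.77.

~q: Gödel ¬ of 0.77 = 0 (operand ≠ 0)
(~q -> s): 0 ≤ 0.29, so result = 1
((~q -> s) -> s): 1 > 0.29, so result = 0.29
(((~q -> s) -> s) -> s): 0.29 ≤ 0.29, so result = 1
((((~q -> s) -> s) -> s) -> q): 1 > 0.77, so result = 0.77
(((((~q -> s) -> s) -> s) -> q) -> q): 0.77 ≤ 0.77, so result = 1
((((((~q -> s) -> s) -> s) -> q) -> q) -> s): 1 > 0.29, so result = 0.29
(((((((~q -> s) -> s) -> s) -> q) -> q) -> s) -> p): 0.29 ≤ 0.37, so result = 1
((((((((~q -> s) -> s) -> s) -> q) -> q) -> s) -> p) -> q): 1 > 0.77, so result = 0.77
(((((((((~q -> s) -> s) -> s) -> q) -> q) -> s) -> p) -> q) -> q): 0.77 ≤ 0.77, so result = 1
~s: Gödel ¬ of 0.29 = 0 (operand ≠ 0)
((((((((((~q -> s) -> s) -> s) -> q) -> q) -> s) -> p) -> q) -> q) -> ~s): 1 > 0, so result = 0
(((((((((((~q -> s) -> s) -> s) -> q) -> q) -> s) -> p) -> q) -> q) -> ~s) -> r): 0 ≤ 0.33, so result = 1
((((((((((((~q -> s) -> s) -> s) -> q) -> q) -> s) -> p) -> q) -> q) -> ~s) -> r) -> p): 1 > 0.37, so result = 0.37

0.37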